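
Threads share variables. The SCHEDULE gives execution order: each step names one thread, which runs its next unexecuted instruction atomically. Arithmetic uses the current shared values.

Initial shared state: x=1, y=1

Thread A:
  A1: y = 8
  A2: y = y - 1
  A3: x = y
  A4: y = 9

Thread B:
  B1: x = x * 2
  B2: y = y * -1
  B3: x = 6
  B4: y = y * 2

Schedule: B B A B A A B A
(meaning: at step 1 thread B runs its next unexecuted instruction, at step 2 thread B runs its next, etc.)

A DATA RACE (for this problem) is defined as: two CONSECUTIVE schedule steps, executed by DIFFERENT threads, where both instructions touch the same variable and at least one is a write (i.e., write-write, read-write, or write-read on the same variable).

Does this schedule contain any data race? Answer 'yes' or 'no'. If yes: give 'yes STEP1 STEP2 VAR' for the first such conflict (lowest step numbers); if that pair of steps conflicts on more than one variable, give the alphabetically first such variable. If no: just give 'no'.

Steps 1,2: same thread (B). No race.
Steps 2,3: B(y = y * -1) vs A(y = 8). RACE on y (W-W).
Steps 3,4: A(r=-,w=y) vs B(r=-,w=x). No conflict.
Steps 4,5: B(r=-,w=x) vs A(r=y,w=y). No conflict.
Steps 5,6: same thread (A). No race.
Steps 6,7: A(x = y) vs B(y = y * 2). RACE on y (R-W).
Steps 7,8: B(y = y * 2) vs A(y = 9). RACE on y (W-W).
First conflict at steps 2,3.

Answer: yes 2 3 y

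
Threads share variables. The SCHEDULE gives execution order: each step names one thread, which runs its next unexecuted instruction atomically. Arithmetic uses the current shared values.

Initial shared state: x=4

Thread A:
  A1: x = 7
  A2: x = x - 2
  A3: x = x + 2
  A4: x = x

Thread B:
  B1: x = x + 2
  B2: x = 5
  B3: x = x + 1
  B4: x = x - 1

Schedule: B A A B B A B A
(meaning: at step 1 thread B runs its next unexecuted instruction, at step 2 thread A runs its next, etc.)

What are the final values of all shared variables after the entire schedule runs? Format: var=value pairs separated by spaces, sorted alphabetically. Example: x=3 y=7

Step 1: thread B executes B1 (x = x + 2). Shared: x=6. PCs: A@0 B@1
Step 2: thread A executes A1 (x = 7). Shared: x=7. PCs: A@1 B@1
Step 3: thread A executes A2 (x = x - 2). Shared: x=5. PCs: A@2 B@1
Step 4: thread B executes B2 (x = 5). Shared: x=5. PCs: A@2 B@2
Step 5: thread B executes B3 (x = x + 1). Shared: x=6. PCs: A@2 B@3
Step 6: thread A executes A3 (x = x + 2). Shared: x=8. PCs: A@3 B@3
Step 7: thread B executes B4 (x = x - 1). Shared: x=7. PCs: A@3 B@4
Step 8: thread A executes A4 (x = x). Shared: x=7. PCs: A@4 B@4

Answer: x=7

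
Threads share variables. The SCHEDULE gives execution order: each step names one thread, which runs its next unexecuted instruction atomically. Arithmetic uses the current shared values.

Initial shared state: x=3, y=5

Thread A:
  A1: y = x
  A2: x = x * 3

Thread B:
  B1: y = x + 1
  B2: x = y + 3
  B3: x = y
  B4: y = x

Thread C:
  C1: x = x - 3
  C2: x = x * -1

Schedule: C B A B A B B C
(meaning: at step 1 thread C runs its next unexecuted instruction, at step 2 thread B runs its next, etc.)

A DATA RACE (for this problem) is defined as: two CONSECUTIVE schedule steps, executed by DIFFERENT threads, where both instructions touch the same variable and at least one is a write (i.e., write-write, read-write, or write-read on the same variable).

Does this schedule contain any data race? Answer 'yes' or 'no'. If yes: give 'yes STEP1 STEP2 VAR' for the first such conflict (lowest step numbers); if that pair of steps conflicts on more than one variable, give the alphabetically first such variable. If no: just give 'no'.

Steps 1,2: C(x = x - 3) vs B(y = x + 1). RACE on x (W-R).
Steps 2,3: B(y = x + 1) vs A(y = x). RACE on y (W-W).
Steps 3,4: A(y = x) vs B(x = y + 3). RACE on x (R-W), y (W-R). Multiple vars; alphabetically first is x.
Steps 4,5: B(x = y + 3) vs A(x = x * 3). RACE on x (W-W).
Steps 5,6: A(x = x * 3) vs B(x = y). RACE on x (W-W).
Steps 6,7: same thread (B). No race.
Steps 7,8: B(y = x) vs C(x = x * -1). RACE on x (R-W).
First conflict at steps 1,2.

Answer: yes 1 2 x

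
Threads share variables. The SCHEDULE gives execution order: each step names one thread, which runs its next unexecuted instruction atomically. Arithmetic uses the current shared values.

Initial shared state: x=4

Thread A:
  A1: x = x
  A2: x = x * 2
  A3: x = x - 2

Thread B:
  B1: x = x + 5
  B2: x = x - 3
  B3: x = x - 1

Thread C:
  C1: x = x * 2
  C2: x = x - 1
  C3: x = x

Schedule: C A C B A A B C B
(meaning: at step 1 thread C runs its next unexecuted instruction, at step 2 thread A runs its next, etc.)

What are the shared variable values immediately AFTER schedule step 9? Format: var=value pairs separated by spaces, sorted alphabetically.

Answer: x=18

Derivation:
Step 1: thread C executes C1 (x = x * 2). Shared: x=8. PCs: A@0 B@0 C@1
Step 2: thread A executes A1 (x = x). Shared: x=8. PCs: A@1 B@0 C@1
Step 3: thread C executes C2 (x = x - 1). Shared: x=7. PCs: A@1 B@0 C@2
Step 4: thread B executes B1 (x = x + 5). Shared: x=12. PCs: A@1 B@1 C@2
Step 5: thread A executes A2 (x = x * 2). Shared: x=24. PCs: A@2 B@1 C@2
Step 6: thread A executes A3 (x = x - 2). Shared: x=22. PCs: A@3 B@1 C@2
Step 7: thread B executes B2 (x = x - 3). Shared: x=19. PCs: A@3 B@2 C@2
Step 8: thread C executes C3 (x = x). Shared: x=19. PCs: A@3 B@2 C@3
Step 9: thread B executes B3 (x = x - 1). Shared: x=18. PCs: A@3 B@3 C@3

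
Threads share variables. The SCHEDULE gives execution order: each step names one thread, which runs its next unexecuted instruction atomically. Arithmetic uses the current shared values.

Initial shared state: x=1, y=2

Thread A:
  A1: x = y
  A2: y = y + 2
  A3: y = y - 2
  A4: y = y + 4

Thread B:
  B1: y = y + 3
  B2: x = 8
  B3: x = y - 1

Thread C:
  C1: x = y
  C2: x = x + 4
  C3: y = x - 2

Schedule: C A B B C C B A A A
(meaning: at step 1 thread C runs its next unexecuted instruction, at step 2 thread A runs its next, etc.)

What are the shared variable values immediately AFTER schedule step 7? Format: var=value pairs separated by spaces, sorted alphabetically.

Step 1: thread C executes C1 (x = y). Shared: x=2 y=2. PCs: A@0 B@0 C@1
Step 2: thread A executes A1 (x = y). Shared: x=2 y=2. PCs: A@1 B@0 C@1
Step 3: thread B executes B1 (y = y + 3). Shared: x=2 y=5. PCs: A@1 B@1 C@1
Step 4: thread B executes B2 (x = 8). Shared: x=8 y=5. PCs: A@1 B@2 C@1
Step 5: thread C executes C2 (x = x + 4). Shared: x=12 y=5. PCs: A@1 B@2 C@2
Step 6: thread C executes C3 (y = x - 2). Shared: x=12 y=10. PCs: A@1 B@2 C@3
Step 7: thread B executes B3 (x = y - 1). Shared: x=9 y=10. PCs: A@1 B@3 C@3

Answer: x=9 y=10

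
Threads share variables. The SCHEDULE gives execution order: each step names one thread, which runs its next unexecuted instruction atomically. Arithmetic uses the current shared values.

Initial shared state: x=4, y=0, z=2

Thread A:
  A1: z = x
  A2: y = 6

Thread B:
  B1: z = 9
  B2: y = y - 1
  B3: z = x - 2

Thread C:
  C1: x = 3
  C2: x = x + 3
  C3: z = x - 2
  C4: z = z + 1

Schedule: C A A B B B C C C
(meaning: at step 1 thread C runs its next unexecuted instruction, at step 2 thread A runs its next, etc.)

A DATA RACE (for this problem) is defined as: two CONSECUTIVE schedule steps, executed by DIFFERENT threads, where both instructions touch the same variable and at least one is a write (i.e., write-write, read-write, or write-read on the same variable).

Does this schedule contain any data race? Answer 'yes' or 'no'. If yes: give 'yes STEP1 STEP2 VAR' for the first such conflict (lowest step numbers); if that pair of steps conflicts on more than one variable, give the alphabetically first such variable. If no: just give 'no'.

Answer: yes 1 2 x

Derivation:
Steps 1,2: C(x = 3) vs A(z = x). RACE on x (W-R).
Steps 2,3: same thread (A). No race.
Steps 3,4: A(r=-,w=y) vs B(r=-,w=z). No conflict.
Steps 4,5: same thread (B). No race.
Steps 5,6: same thread (B). No race.
Steps 6,7: B(z = x - 2) vs C(x = x + 3). RACE on x (R-W).
Steps 7,8: same thread (C). No race.
Steps 8,9: same thread (C). No race.
First conflict at steps 1,2.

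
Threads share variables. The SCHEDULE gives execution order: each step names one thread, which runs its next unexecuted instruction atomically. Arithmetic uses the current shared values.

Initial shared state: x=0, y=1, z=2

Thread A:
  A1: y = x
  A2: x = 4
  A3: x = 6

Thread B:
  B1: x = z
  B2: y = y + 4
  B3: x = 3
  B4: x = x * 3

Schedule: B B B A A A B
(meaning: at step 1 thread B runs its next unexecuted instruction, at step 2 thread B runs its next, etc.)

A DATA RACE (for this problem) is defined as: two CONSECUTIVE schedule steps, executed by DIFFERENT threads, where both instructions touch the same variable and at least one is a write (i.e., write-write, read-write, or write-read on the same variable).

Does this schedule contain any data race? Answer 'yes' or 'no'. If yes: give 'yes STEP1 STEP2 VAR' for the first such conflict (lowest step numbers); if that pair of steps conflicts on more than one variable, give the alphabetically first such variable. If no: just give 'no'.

Answer: yes 3 4 x

Derivation:
Steps 1,2: same thread (B). No race.
Steps 2,3: same thread (B). No race.
Steps 3,4: B(x = 3) vs A(y = x). RACE on x (W-R).
Steps 4,5: same thread (A). No race.
Steps 5,6: same thread (A). No race.
Steps 6,7: A(x = 6) vs B(x = x * 3). RACE on x (W-W).
First conflict at steps 3,4.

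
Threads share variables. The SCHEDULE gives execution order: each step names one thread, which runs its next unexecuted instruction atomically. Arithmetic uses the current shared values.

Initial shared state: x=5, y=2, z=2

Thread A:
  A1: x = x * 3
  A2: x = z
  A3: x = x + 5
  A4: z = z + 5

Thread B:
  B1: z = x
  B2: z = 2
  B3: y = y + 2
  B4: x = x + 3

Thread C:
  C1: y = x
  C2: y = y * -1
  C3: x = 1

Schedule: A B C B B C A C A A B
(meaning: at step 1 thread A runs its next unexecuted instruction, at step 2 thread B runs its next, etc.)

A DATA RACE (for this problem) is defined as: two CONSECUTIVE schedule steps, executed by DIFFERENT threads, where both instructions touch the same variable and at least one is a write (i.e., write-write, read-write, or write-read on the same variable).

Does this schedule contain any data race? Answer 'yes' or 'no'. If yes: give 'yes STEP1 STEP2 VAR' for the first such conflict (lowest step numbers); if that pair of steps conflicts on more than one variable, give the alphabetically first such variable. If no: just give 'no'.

Answer: yes 1 2 x

Derivation:
Steps 1,2: A(x = x * 3) vs B(z = x). RACE on x (W-R).
Steps 2,3: B(r=x,w=z) vs C(r=x,w=y). No conflict.
Steps 3,4: C(r=x,w=y) vs B(r=-,w=z). No conflict.
Steps 4,5: same thread (B). No race.
Steps 5,6: B(y = y + 2) vs C(y = y * -1). RACE on y (W-W).
Steps 6,7: C(r=y,w=y) vs A(r=z,w=x). No conflict.
Steps 7,8: A(x = z) vs C(x = 1). RACE on x (W-W).
Steps 8,9: C(x = 1) vs A(x = x + 5). RACE on x (W-W).
Steps 9,10: same thread (A). No race.
Steps 10,11: A(r=z,w=z) vs B(r=x,w=x). No conflict.
First conflict at steps 1,2.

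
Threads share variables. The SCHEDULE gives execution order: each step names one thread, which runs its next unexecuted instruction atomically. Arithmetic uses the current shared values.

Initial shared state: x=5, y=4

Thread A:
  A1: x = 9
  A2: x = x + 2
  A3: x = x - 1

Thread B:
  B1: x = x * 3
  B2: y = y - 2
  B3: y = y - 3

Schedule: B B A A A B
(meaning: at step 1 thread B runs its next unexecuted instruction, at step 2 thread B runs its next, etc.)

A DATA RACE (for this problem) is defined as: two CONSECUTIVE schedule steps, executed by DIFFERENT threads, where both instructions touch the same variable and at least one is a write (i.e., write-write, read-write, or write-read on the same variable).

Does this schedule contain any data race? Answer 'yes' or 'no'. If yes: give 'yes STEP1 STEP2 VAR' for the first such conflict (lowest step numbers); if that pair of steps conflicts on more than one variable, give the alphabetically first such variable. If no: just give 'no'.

Steps 1,2: same thread (B). No race.
Steps 2,3: B(r=y,w=y) vs A(r=-,w=x). No conflict.
Steps 3,4: same thread (A). No race.
Steps 4,5: same thread (A). No race.
Steps 5,6: A(r=x,w=x) vs B(r=y,w=y). No conflict.

Answer: no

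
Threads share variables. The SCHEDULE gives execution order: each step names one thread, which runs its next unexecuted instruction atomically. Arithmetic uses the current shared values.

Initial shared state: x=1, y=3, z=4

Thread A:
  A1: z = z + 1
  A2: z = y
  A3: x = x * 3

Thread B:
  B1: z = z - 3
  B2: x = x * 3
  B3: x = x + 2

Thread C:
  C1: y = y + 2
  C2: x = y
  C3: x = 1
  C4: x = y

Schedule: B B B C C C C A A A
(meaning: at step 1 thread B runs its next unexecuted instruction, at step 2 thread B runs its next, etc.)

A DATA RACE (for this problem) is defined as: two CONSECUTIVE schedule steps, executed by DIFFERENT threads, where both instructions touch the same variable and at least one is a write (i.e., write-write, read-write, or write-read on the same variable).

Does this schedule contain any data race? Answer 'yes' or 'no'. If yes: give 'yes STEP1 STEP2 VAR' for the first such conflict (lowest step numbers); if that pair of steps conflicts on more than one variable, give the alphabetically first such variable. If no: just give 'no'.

Steps 1,2: same thread (B). No race.
Steps 2,3: same thread (B). No race.
Steps 3,4: B(r=x,w=x) vs C(r=y,w=y). No conflict.
Steps 4,5: same thread (C). No race.
Steps 5,6: same thread (C). No race.
Steps 6,7: same thread (C). No race.
Steps 7,8: C(r=y,w=x) vs A(r=z,w=z). No conflict.
Steps 8,9: same thread (A). No race.
Steps 9,10: same thread (A). No race.

Answer: no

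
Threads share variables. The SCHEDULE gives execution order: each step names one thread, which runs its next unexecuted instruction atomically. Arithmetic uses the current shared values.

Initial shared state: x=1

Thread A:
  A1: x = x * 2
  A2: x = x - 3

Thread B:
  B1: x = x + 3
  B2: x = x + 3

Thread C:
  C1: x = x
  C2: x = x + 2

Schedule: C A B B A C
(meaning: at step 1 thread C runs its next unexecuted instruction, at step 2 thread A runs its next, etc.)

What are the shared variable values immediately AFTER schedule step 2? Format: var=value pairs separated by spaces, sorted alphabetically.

Step 1: thread C executes C1 (x = x). Shared: x=1. PCs: A@0 B@0 C@1
Step 2: thread A executes A1 (x = x * 2). Shared: x=2. PCs: A@1 B@0 C@1

Answer: x=2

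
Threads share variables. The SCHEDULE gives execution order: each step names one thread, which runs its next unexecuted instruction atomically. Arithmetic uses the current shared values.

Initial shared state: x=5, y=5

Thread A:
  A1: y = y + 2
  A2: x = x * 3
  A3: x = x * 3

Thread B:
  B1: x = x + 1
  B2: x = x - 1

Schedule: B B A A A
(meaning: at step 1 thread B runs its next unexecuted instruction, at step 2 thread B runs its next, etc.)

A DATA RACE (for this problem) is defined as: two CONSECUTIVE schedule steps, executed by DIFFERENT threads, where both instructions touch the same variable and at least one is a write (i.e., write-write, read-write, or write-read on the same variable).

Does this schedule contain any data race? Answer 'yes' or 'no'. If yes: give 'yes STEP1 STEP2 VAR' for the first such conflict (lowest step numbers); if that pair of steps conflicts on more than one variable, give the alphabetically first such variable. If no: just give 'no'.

Steps 1,2: same thread (B). No race.
Steps 2,3: B(r=x,w=x) vs A(r=y,w=y). No conflict.
Steps 3,4: same thread (A). No race.
Steps 4,5: same thread (A). No race.

Answer: no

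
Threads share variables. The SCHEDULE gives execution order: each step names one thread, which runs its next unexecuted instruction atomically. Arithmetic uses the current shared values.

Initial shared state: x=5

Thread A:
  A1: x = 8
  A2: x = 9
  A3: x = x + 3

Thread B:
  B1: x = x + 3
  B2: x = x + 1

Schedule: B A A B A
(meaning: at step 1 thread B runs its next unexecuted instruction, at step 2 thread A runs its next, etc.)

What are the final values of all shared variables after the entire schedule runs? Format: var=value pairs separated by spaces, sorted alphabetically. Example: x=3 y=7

Answer: x=13

Derivation:
Step 1: thread B executes B1 (x = x + 3). Shared: x=8. PCs: A@0 B@1
Step 2: thread A executes A1 (x = 8). Shared: x=8. PCs: A@1 B@1
Step 3: thread A executes A2 (x = 9). Shared: x=9. PCs: A@2 B@1
Step 4: thread B executes B2 (x = x + 1). Shared: x=10. PCs: A@2 B@2
Step 5: thread A executes A3 (x = x + 3). Shared: x=13. PCs: A@3 B@2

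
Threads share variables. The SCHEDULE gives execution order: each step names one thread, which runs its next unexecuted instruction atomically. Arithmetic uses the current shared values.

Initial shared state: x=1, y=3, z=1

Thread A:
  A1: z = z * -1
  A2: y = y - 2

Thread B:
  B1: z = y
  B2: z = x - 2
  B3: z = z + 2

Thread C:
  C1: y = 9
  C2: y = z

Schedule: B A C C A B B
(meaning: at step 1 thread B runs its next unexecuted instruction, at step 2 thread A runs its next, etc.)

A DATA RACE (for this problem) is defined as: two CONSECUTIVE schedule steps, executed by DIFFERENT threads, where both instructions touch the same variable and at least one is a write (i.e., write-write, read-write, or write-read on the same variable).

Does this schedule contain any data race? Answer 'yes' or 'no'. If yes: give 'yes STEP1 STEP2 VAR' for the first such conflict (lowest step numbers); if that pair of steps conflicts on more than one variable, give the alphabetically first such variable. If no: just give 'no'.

Answer: yes 1 2 z

Derivation:
Steps 1,2: B(z = y) vs A(z = z * -1). RACE on z (W-W).
Steps 2,3: A(r=z,w=z) vs C(r=-,w=y). No conflict.
Steps 3,4: same thread (C). No race.
Steps 4,5: C(y = z) vs A(y = y - 2). RACE on y (W-W).
Steps 5,6: A(r=y,w=y) vs B(r=x,w=z). No conflict.
Steps 6,7: same thread (B). No race.
First conflict at steps 1,2.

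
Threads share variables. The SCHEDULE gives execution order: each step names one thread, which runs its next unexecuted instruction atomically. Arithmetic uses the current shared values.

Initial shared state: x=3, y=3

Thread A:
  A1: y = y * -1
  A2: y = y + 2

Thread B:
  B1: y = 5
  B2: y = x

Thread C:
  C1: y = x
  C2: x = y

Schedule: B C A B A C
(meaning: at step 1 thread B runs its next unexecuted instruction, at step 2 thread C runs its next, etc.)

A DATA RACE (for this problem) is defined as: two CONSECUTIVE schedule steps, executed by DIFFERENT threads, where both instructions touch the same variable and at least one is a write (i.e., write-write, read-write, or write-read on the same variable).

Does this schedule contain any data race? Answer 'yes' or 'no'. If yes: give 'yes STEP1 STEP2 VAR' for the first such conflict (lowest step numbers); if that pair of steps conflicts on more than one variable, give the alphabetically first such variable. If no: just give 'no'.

Steps 1,2: B(y = 5) vs C(y = x). RACE on y (W-W).
Steps 2,3: C(y = x) vs A(y = y * -1). RACE on y (W-W).
Steps 3,4: A(y = y * -1) vs B(y = x). RACE on y (W-W).
Steps 4,5: B(y = x) vs A(y = y + 2). RACE on y (W-W).
Steps 5,6: A(y = y + 2) vs C(x = y). RACE on y (W-R).
First conflict at steps 1,2.

Answer: yes 1 2 y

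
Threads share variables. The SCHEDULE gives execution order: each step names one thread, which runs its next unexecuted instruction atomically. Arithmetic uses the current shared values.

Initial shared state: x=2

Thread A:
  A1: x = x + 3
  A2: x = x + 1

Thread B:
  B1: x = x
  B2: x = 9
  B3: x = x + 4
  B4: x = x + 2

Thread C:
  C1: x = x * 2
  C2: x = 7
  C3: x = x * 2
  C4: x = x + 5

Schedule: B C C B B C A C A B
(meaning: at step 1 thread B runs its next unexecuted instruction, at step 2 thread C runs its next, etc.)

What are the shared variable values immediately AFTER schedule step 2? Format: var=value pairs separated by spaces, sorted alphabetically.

Step 1: thread B executes B1 (x = x). Shared: x=2. PCs: A@0 B@1 C@0
Step 2: thread C executes C1 (x = x * 2). Shared: x=4. PCs: A@0 B@1 C@1

Answer: x=4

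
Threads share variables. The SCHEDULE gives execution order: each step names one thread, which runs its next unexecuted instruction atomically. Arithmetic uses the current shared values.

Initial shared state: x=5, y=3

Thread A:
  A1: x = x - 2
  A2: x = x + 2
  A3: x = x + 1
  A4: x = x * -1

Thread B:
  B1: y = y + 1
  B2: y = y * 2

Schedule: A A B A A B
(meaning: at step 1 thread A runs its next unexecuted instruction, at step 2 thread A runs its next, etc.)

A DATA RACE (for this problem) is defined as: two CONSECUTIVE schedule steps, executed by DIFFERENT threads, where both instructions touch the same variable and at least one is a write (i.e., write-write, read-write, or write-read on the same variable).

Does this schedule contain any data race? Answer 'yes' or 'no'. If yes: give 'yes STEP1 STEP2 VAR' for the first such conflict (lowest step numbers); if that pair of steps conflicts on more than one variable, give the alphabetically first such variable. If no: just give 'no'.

Answer: no

Derivation:
Steps 1,2: same thread (A). No race.
Steps 2,3: A(r=x,w=x) vs B(r=y,w=y). No conflict.
Steps 3,4: B(r=y,w=y) vs A(r=x,w=x). No conflict.
Steps 4,5: same thread (A). No race.
Steps 5,6: A(r=x,w=x) vs B(r=y,w=y). No conflict.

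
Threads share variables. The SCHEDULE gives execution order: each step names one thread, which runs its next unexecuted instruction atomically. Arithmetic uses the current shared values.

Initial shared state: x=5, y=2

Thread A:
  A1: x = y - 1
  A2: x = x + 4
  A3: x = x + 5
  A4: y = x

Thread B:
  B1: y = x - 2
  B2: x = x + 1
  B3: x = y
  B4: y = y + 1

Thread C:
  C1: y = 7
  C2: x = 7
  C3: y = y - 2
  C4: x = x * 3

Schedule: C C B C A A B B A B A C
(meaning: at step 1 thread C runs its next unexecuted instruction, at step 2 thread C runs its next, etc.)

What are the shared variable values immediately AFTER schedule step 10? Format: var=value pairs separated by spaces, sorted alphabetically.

Step 1: thread C executes C1 (y = 7). Shared: x=5 y=7. PCs: A@0 B@0 C@1
Step 2: thread C executes C2 (x = 7). Shared: x=7 y=7. PCs: A@0 B@0 C@2
Step 3: thread B executes B1 (y = x - 2). Shared: x=7 y=5. PCs: A@0 B@1 C@2
Step 4: thread C executes C3 (y = y - 2). Shared: x=7 y=3. PCs: A@0 B@1 C@3
Step 5: thread A executes A1 (x = y - 1). Shared: x=2 y=3. PCs: A@1 B@1 C@3
Step 6: thread A executes A2 (x = x + 4). Shared: x=6 y=3. PCs: A@2 B@1 C@3
Step 7: thread B executes B2 (x = x + 1). Shared: x=7 y=3. PCs: A@2 B@2 C@3
Step 8: thread B executes B3 (x = y). Shared: x=3 y=3. PCs: A@2 B@3 C@3
Step 9: thread A executes A3 (x = x + 5). Shared: x=8 y=3. PCs: A@3 B@3 C@3
Step 10: thread B executes B4 (y = y + 1). Shared: x=8 y=4. PCs: A@3 B@4 C@3

Answer: x=8 y=4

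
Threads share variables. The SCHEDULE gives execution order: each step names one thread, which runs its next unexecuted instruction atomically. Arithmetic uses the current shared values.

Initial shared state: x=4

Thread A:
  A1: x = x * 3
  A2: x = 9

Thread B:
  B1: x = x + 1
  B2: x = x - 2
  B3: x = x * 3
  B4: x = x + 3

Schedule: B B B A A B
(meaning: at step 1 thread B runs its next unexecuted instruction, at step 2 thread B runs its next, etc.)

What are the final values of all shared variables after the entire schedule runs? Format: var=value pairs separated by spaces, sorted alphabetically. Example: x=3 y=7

Answer: x=12

Derivation:
Step 1: thread B executes B1 (x = x + 1). Shared: x=5. PCs: A@0 B@1
Step 2: thread B executes B2 (x = x - 2). Shared: x=3. PCs: A@0 B@2
Step 3: thread B executes B3 (x = x * 3). Shared: x=9. PCs: A@0 B@3
Step 4: thread A executes A1 (x = x * 3). Shared: x=27. PCs: A@1 B@3
Step 5: thread A executes A2 (x = 9). Shared: x=9. PCs: A@2 B@3
Step 6: thread B executes B4 (x = x + 3). Shared: x=12. PCs: A@2 B@4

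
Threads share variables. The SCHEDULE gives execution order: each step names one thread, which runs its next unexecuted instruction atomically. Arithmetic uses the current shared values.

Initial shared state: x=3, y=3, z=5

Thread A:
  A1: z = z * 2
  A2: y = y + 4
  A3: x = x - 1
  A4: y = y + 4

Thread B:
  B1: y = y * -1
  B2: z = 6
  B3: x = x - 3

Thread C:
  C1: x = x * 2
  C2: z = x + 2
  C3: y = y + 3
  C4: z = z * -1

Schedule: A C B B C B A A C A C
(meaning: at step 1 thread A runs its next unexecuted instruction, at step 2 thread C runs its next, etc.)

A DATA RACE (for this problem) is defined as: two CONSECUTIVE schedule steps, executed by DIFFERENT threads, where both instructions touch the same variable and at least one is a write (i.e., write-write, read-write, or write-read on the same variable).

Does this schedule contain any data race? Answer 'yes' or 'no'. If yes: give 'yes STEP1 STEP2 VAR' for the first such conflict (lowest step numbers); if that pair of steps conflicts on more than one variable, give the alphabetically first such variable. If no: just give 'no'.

Steps 1,2: A(r=z,w=z) vs C(r=x,w=x). No conflict.
Steps 2,3: C(r=x,w=x) vs B(r=y,w=y). No conflict.
Steps 3,4: same thread (B). No race.
Steps 4,5: B(z = 6) vs C(z = x + 2). RACE on z (W-W).
Steps 5,6: C(z = x + 2) vs B(x = x - 3). RACE on x (R-W).
Steps 6,7: B(r=x,w=x) vs A(r=y,w=y). No conflict.
Steps 7,8: same thread (A). No race.
Steps 8,9: A(r=x,w=x) vs C(r=y,w=y). No conflict.
Steps 9,10: C(y = y + 3) vs A(y = y + 4). RACE on y (W-W).
Steps 10,11: A(r=y,w=y) vs C(r=z,w=z). No conflict.
First conflict at steps 4,5.

Answer: yes 4 5 z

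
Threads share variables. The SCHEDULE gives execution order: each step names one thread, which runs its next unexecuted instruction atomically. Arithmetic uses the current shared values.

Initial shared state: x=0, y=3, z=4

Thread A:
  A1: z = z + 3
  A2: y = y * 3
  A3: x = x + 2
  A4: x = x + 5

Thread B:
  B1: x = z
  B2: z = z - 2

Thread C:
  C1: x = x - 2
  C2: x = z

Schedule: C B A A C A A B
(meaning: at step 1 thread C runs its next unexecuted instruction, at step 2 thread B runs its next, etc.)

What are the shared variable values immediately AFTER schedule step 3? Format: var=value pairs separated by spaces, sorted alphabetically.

Answer: x=4 y=3 z=7

Derivation:
Step 1: thread C executes C1 (x = x - 2). Shared: x=-2 y=3 z=4. PCs: A@0 B@0 C@1
Step 2: thread B executes B1 (x = z). Shared: x=4 y=3 z=4. PCs: A@0 B@1 C@1
Step 3: thread A executes A1 (z = z + 3). Shared: x=4 y=3 z=7. PCs: A@1 B@1 C@1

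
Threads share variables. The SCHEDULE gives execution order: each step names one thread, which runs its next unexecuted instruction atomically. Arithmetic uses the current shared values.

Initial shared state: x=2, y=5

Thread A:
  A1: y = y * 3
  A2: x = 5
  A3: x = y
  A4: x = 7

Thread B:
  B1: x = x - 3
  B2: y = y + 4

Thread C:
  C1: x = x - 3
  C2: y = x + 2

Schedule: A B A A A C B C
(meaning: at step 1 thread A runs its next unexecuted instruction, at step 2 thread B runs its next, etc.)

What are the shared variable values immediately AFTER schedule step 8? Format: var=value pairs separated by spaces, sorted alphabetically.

Step 1: thread A executes A1 (y = y * 3). Shared: x=2 y=15. PCs: A@1 B@0 C@0
Step 2: thread B executes B1 (x = x - 3). Shared: x=-1 y=15. PCs: A@1 B@1 C@0
Step 3: thread A executes A2 (x = 5). Shared: x=5 y=15. PCs: A@2 B@1 C@0
Step 4: thread A executes A3 (x = y). Shared: x=15 y=15. PCs: A@3 B@1 C@0
Step 5: thread A executes A4 (x = 7). Shared: x=7 y=15. PCs: A@4 B@1 C@0
Step 6: thread C executes C1 (x = x - 3). Shared: x=4 y=15. PCs: A@4 B@1 C@1
Step 7: thread B executes B2 (y = y + 4). Shared: x=4 y=19. PCs: A@4 B@2 C@1
Step 8: thread C executes C2 (y = x + 2). Shared: x=4 y=6. PCs: A@4 B@2 C@2

Answer: x=4 y=6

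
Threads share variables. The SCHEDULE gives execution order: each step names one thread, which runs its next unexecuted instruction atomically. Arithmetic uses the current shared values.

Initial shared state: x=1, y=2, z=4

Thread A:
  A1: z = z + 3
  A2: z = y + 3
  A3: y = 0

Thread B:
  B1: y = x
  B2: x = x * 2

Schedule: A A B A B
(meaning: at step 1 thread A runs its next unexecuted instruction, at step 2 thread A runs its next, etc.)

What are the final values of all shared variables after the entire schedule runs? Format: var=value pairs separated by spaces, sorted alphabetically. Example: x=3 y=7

Step 1: thread A executes A1 (z = z + 3). Shared: x=1 y=2 z=7. PCs: A@1 B@0
Step 2: thread A executes A2 (z = y + 3). Shared: x=1 y=2 z=5. PCs: A@2 B@0
Step 3: thread B executes B1 (y = x). Shared: x=1 y=1 z=5. PCs: A@2 B@1
Step 4: thread A executes A3 (y = 0). Shared: x=1 y=0 z=5. PCs: A@3 B@1
Step 5: thread B executes B2 (x = x * 2). Shared: x=2 y=0 z=5. PCs: A@3 B@2

Answer: x=2 y=0 z=5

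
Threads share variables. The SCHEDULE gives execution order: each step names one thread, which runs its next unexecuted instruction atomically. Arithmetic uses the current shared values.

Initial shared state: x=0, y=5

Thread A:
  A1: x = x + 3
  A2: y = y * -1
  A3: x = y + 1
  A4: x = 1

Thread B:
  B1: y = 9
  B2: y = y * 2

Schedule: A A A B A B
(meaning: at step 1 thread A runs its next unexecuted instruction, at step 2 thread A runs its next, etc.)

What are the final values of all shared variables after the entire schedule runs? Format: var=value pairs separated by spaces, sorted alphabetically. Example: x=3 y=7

Answer: x=1 y=18

Derivation:
Step 1: thread A executes A1 (x = x + 3). Shared: x=3 y=5. PCs: A@1 B@0
Step 2: thread A executes A2 (y = y * -1). Shared: x=3 y=-5. PCs: A@2 B@0
Step 3: thread A executes A3 (x = y + 1). Shared: x=-4 y=-5. PCs: A@3 B@0
Step 4: thread B executes B1 (y = 9). Shared: x=-4 y=9. PCs: A@3 B@1
Step 5: thread A executes A4 (x = 1). Shared: x=1 y=9. PCs: A@4 B@1
Step 6: thread B executes B2 (y = y * 2). Shared: x=1 y=18. PCs: A@4 B@2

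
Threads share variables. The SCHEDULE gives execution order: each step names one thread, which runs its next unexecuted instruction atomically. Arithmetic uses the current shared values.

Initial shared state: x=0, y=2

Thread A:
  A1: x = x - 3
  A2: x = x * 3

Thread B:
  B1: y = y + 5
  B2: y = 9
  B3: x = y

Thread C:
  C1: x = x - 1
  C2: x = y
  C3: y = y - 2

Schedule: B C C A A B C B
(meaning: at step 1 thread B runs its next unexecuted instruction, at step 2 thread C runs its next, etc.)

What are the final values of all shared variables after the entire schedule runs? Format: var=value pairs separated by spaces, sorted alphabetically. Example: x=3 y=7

Step 1: thread B executes B1 (y = y + 5). Shared: x=0 y=7. PCs: A@0 B@1 C@0
Step 2: thread C executes C1 (x = x - 1). Shared: x=-1 y=7. PCs: A@0 B@1 C@1
Step 3: thread C executes C2 (x = y). Shared: x=7 y=7. PCs: A@0 B@1 C@2
Step 4: thread A executes A1 (x = x - 3). Shared: x=4 y=7. PCs: A@1 B@1 C@2
Step 5: thread A executes A2 (x = x * 3). Shared: x=12 y=7. PCs: A@2 B@1 C@2
Step 6: thread B executes B2 (y = 9). Shared: x=12 y=9. PCs: A@2 B@2 C@2
Step 7: thread C executes C3 (y = y - 2). Shared: x=12 y=7. PCs: A@2 B@2 C@3
Step 8: thread B executes B3 (x = y). Shared: x=7 y=7. PCs: A@2 B@3 C@3

Answer: x=7 y=7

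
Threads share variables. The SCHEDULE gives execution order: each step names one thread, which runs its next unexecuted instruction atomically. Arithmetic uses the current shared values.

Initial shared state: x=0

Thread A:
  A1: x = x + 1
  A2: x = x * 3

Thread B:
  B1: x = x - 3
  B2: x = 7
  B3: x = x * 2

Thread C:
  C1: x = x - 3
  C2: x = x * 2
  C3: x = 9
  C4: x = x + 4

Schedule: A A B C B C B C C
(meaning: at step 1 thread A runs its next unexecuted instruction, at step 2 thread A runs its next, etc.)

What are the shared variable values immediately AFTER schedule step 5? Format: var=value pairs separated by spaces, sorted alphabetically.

Answer: x=7

Derivation:
Step 1: thread A executes A1 (x = x + 1). Shared: x=1. PCs: A@1 B@0 C@0
Step 2: thread A executes A2 (x = x * 3). Shared: x=3. PCs: A@2 B@0 C@0
Step 3: thread B executes B1 (x = x - 3). Shared: x=0. PCs: A@2 B@1 C@0
Step 4: thread C executes C1 (x = x - 3). Shared: x=-3. PCs: A@2 B@1 C@1
Step 5: thread B executes B2 (x = 7). Shared: x=7. PCs: A@2 B@2 C@1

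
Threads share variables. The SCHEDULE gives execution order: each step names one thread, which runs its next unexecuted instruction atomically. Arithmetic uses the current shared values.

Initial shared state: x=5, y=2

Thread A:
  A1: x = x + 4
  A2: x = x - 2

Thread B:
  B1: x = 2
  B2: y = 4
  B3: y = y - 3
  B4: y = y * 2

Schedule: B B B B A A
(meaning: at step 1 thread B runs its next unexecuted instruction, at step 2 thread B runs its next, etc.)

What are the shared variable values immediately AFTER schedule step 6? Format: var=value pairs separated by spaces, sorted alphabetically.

Answer: x=4 y=2

Derivation:
Step 1: thread B executes B1 (x = 2). Shared: x=2 y=2. PCs: A@0 B@1
Step 2: thread B executes B2 (y = 4). Shared: x=2 y=4. PCs: A@0 B@2
Step 3: thread B executes B3 (y = y - 3). Shared: x=2 y=1. PCs: A@0 B@3
Step 4: thread B executes B4 (y = y * 2). Shared: x=2 y=2. PCs: A@0 B@4
Step 5: thread A executes A1 (x = x + 4). Shared: x=6 y=2. PCs: A@1 B@4
Step 6: thread A executes A2 (x = x - 2). Shared: x=4 y=2. PCs: A@2 B@4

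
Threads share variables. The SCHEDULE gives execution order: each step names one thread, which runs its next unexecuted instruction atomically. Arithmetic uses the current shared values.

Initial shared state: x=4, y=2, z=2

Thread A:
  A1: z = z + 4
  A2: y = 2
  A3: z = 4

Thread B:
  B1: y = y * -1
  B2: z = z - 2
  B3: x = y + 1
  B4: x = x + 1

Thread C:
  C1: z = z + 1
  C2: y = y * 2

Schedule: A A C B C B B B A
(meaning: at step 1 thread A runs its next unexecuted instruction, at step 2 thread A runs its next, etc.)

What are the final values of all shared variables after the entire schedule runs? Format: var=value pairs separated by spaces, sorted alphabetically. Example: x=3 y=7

Step 1: thread A executes A1 (z = z + 4). Shared: x=4 y=2 z=6. PCs: A@1 B@0 C@0
Step 2: thread A executes A2 (y = 2). Shared: x=4 y=2 z=6. PCs: A@2 B@0 C@0
Step 3: thread C executes C1 (z = z + 1). Shared: x=4 y=2 z=7. PCs: A@2 B@0 C@1
Step 4: thread B executes B1 (y = y * -1). Shared: x=4 y=-2 z=7. PCs: A@2 B@1 C@1
Step 5: thread C executes C2 (y = y * 2). Shared: x=4 y=-4 z=7. PCs: A@2 B@1 C@2
Step 6: thread B executes B2 (z = z - 2). Shared: x=4 y=-4 z=5. PCs: A@2 B@2 C@2
Step 7: thread B executes B3 (x = y + 1). Shared: x=-3 y=-4 z=5. PCs: A@2 B@3 C@2
Step 8: thread B executes B4 (x = x + 1). Shared: x=-2 y=-4 z=5. PCs: A@2 B@4 C@2
Step 9: thread A executes A3 (z = 4). Shared: x=-2 y=-4 z=4. PCs: A@3 B@4 C@2

Answer: x=-2 y=-4 z=4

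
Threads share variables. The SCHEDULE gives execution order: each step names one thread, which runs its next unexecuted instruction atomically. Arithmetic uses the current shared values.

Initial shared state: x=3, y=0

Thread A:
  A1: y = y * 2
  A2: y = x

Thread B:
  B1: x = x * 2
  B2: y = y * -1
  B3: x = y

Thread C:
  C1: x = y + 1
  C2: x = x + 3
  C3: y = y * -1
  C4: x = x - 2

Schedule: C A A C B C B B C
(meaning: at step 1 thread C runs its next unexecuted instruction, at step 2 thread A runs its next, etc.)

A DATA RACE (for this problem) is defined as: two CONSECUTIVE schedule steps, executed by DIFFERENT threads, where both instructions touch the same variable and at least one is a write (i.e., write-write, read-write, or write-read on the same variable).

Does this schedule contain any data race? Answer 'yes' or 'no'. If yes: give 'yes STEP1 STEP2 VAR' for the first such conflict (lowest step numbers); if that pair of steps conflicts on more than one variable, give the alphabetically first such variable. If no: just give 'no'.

Steps 1,2: C(x = y + 1) vs A(y = y * 2). RACE on y (R-W).
Steps 2,3: same thread (A). No race.
Steps 3,4: A(y = x) vs C(x = x + 3). RACE on x (R-W).
Steps 4,5: C(x = x + 3) vs B(x = x * 2). RACE on x (W-W).
Steps 5,6: B(r=x,w=x) vs C(r=y,w=y). No conflict.
Steps 6,7: C(y = y * -1) vs B(y = y * -1). RACE on y (W-W).
Steps 7,8: same thread (B). No race.
Steps 8,9: B(x = y) vs C(x = x - 2). RACE on x (W-W).
First conflict at steps 1,2.

Answer: yes 1 2 y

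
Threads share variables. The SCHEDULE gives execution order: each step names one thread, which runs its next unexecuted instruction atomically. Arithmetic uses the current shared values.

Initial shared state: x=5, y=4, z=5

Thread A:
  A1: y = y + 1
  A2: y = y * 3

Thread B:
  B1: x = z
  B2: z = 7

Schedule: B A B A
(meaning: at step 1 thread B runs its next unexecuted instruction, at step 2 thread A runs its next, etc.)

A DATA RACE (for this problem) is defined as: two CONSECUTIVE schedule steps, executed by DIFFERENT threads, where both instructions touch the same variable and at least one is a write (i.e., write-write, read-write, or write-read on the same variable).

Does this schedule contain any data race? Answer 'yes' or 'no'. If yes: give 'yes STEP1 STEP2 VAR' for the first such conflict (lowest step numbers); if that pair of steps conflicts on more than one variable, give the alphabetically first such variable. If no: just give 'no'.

Answer: no

Derivation:
Steps 1,2: B(r=z,w=x) vs A(r=y,w=y). No conflict.
Steps 2,3: A(r=y,w=y) vs B(r=-,w=z). No conflict.
Steps 3,4: B(r=-,w=z) vs A(r=y,w=y). No conflict.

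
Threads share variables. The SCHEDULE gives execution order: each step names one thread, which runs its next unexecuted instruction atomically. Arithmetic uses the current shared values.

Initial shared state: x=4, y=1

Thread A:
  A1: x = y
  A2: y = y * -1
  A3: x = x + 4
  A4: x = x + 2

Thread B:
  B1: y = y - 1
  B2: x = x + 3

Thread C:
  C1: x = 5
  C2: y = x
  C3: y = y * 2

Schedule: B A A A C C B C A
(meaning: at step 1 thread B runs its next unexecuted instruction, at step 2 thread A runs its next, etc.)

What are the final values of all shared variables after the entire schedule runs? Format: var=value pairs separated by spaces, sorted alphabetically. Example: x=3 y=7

Answer: x=10 y=10

Derivation:
Step 1: thread B executes B1 (y = y - 1). Shared: x=4 y=0. PCs: A@0 B@1 C@0
Step 2: thread A executes A1 (x = y). Shared: x=0 y=0. PCs: A@1 B@1 C@0
Step 3: thread A executes A2 (y = y * -1). Shared: x=0 y=0. PCs: A@2 B@1 C@0
Step 4: thread A executes A3 (x = x + 4). Shared: x=4 y=0. PCs: A@3 B@1 C@0
Step 5: thread C executes C1 (x = 5). Shared: x=5 y=0. PCs: A@3 B@1 C@1
Step 6: thread C executes C2 (y = x). Shared: x=5 y=5. PCs: A@3 B@1 C@2
Step 7: thread B executes B2 (x = x + 3). Shared: x=8 y=5. PCs: A@3 B@2 C@2
Step 8: thread C executes C3 (y = y * 2). Shared: x=8 y=10. PCs: A@3 B@2 C@3
Step 9: thread A executes A4 (x = x + 2). Shared: x=10 y=10. PCs: A@4 B@2 C@3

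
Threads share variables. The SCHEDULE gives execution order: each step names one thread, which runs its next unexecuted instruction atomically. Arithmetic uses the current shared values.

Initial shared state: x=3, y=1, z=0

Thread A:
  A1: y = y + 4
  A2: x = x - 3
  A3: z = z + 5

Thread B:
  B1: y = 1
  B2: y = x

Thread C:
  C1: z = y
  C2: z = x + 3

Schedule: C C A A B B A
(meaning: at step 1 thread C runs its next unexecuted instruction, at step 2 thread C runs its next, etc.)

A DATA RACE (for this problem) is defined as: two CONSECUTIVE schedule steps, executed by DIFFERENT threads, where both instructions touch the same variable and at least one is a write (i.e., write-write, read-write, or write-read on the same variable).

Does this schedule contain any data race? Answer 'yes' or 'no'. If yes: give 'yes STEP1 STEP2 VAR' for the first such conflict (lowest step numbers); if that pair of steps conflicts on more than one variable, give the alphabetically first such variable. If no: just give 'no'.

Steps 1,2: same thread (C). No race.
Steps 2,3: C(r=x,w=z) vs A(r=y,w=y). No conflict.
Steps 3,4: same thread (A). No race.
Steps 4,5: A(r=x,w=x) vs B(r=-,w=y). No conflict.
Steps 5,6: same thread (B). No race.
Steps 6,7: B(r=x,w=y) vs A(r=z,w=z). No conflict.

Answer: no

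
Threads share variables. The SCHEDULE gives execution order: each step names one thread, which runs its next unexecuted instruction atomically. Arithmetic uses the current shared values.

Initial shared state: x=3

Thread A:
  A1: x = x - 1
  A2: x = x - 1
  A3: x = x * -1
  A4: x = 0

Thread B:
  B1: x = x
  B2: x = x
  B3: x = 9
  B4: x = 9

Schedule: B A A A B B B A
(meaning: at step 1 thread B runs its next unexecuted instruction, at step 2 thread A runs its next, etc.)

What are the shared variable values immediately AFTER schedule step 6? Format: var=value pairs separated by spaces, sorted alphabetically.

Answer: x=9

Derivation:
Step 1: thread B executes B1 (x = x). Shared: x=3. PCs: A@0 B@1
Step 2: thread A executes A1 (x = x - 1). Shared: x=2. PCs: A@1 B@1
Step 3: thread A executes A2 (x = x - 1). Shared: x=1. PCs: A@2 B@1
Step 4: thread A executes A3 (x = x * -1). Shared: x=-1. PCs: A@3 B@1
Step 5: thread B executes B2 (x = x). Shared: x=-1. PCs: A@3 B@2
Step 6: thread B executes B3 (x = 9). Shared: x=9. PCs: A@3 B@3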